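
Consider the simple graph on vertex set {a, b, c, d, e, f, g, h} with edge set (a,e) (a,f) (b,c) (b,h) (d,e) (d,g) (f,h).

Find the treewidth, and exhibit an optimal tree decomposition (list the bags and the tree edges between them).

Treewidth 1.
One optimal decomposition is:
Bags: B1 = {d, g}  B2 = {d, e}  B3 = {a, e}  B4 = {a, f}  B5 = {f, h}  B6 = {b, h}  B7 = {b, c}
Tree: B1–B2, B2–B3, B3–B4, B4–B5, B5–B6, B6–B7

The largest bag has 2 vertices, giving width 1; this decomposition certifies tw(G) ≤ 1. Since G has at least one edge (e.g. g–d), it is not an edgeless graph, so tw(G) ≥ 1. The upper and lower bounds meet at 1, so that is the treewidth.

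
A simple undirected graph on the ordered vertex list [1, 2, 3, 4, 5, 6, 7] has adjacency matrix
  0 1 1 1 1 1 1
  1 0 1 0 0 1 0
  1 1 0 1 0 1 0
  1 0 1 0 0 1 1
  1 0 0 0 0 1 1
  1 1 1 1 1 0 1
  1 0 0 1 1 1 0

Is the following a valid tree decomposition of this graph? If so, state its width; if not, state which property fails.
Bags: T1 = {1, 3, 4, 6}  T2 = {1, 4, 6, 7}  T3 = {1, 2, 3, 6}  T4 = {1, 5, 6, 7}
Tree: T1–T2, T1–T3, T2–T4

Yes; width 3.

Every vertex of G appears in some bag (union = {1, 2, 3, 4, 5, 6, 7}); every edge is covered by a bag; and for each vertex v the set of bags containing v is connected in the bag tree. The decomposition is therefore valid. The largest bag has 4 vertices, so the width is 3.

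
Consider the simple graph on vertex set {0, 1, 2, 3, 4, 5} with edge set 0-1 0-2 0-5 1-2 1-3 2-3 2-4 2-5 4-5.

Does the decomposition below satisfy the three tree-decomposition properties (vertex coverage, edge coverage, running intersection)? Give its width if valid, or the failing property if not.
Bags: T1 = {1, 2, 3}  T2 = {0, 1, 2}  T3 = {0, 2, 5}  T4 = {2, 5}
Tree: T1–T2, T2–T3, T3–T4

No — vertex 4 appears in no bag.

A tree decomposition must satisfy three properties: every vertex lies in some bag; for every edge, both endpoints lie together in some bag; and for every vertex, the bags containing it form a connected subtree. Here vertex 4 appears in no bag, so the decomposition is invalid.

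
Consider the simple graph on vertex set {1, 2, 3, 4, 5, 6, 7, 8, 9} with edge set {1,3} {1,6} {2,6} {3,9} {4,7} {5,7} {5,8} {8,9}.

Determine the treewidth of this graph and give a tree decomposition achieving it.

Each bag holds 2 vertices, so the decomposition has width 1, which upper-bounds the treewidth. Since G has at least one edge (e.g. 2–6), it is not an edgeless graph, so tw(G) ≥ 1. The upper and lower bounds meet at 1, so that is the treewidth.

Treewidth 1.
One such decomposition:
Bags: B1 = {2, 6}  B2 = {1, 6}  B3 = {1, 3}  B4 = {3, 9}  B5 = {8, 9}  B6 = {5, 8}  B7 = {5, 7}  B8 = {4, 7}
Tree: B1–B2, B2–B3, B3–B4, B4–B5, B5–B6, B6–B7, B7–B8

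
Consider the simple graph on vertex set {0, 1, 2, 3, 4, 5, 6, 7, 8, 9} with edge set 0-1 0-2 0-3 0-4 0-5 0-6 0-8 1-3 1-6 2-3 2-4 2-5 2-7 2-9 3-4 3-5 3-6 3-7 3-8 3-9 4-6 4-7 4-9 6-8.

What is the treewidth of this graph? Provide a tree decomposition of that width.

Treewidth 3.
One optimal decomposition is:
Bags: B1 = {2, 3, 4, 9}  B2 = {0, 2, 3, 4}  B3 = {0, 2, 3, 5}  B4 = {0, 3, 4, 6}  B5 = {0, 1, 3, 6}  B6 = {0, 3, 6, 8}  B7 = {2, 3, 4, 7}
Tree: B1–B2, B2–B3, B2–B4, B4–B5, B4–B6, B2–B7

Each bag holds 4 vertices, so the decomposition has width 3, which upper-bounds the treewidth. For the lower bound, the 4 vertices {0, 2, 3, 4} are pairwise adjacent, and any tree decomposition puts a clique entirely inside one bag — forcing width ≥ 3. Hence tw(G) = 3 exactly.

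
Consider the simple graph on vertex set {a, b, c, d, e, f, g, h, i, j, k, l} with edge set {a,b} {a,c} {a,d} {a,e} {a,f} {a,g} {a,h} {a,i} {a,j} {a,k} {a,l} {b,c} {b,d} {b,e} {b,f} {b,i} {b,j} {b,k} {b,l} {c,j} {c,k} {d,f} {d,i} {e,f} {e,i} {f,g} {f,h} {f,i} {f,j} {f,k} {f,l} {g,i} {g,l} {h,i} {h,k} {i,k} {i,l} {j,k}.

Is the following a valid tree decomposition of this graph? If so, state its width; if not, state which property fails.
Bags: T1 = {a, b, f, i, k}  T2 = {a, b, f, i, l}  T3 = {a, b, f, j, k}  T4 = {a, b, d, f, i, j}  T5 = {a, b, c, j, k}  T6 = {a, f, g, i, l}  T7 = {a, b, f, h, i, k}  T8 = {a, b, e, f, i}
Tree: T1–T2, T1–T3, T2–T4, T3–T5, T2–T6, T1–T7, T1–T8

A tree decomposition must satisfy three properties: every vertex lies in some bag; for every edge, both endpoints lie together in some bag; and for every vertex, the bags containing it form a connected subtree. Here bags containing vertex j are not connected in the tree, so the decomposition is invalid.

No — bags containing vertex j are not connected in the tree.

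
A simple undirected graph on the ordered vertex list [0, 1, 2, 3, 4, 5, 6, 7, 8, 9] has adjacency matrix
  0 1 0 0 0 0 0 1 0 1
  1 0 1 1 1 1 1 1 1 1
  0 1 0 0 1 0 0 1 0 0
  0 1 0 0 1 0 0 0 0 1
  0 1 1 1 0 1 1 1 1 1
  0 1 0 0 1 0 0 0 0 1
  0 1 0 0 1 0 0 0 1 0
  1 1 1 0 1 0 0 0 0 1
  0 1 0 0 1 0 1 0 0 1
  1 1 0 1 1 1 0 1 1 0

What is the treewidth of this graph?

3

A width-3 tree decomposition is:
Bags: B1 = {1, 4, 8, 9}  B2 = {1, 4, 5, 9}  B3 = {1, 4, 7, 9}  B4 = {0, 1, 7, 9}  B5 = {1, 4, 6, 8}  B6 = {1, 2, 4, 7}  B7 = {1, 3, 4, 9}
Tree: B1–B2, B1–B3, B3–B4, B1–B5, B3–B6, B2–B7
Every bag has size at most 4, so the width is 4 − 1 = 3 and tw(G) ≤ 3. On the other hand G contains the 4-clique {0, 1, 7, 9}. A clique must lie in a single bag of any decomposition, so no decomposition can have width below 3. The upper and lower bounds meet at 3, so that is the treewidth.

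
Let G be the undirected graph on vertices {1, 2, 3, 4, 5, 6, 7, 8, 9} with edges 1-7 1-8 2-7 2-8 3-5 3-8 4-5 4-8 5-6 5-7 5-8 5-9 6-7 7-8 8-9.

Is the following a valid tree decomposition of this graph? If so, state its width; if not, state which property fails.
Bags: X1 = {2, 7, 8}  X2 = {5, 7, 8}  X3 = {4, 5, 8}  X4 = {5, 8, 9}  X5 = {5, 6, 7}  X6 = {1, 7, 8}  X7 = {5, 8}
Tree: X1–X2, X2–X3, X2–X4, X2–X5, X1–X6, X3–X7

No — vertex 3 appears in no bag.

A tree decomposition must satisfy three properties: every vertex lies in some bag; for every edge, both endpoints lie together in some bag; and for every vertex, the bags containing it form a connected subtree. Here vertex 3 appears in no bag, so the decomposition is invalid.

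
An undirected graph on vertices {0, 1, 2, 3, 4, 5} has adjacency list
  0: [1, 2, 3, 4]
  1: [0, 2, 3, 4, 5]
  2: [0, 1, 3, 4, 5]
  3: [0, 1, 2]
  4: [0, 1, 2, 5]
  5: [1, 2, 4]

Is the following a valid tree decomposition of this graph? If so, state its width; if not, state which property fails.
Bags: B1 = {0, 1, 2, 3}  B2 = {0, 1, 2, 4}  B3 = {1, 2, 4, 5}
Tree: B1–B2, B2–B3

Yes; width 3.

Every vertex of G appears in some bag (union = {0, 1, 2, 3, 4, 5}); every edge is covered by a bag; and for each vertex v the set of bags containing v is connected in the bag tree. The decomposition is therefore valid. The largest bag has 4 vertices, so the width is 3.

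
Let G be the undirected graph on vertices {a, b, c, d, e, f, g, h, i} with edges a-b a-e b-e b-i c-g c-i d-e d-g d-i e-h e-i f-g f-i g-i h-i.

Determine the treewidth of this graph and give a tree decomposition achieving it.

The largest bag has 3 vertices, giving width 2; this decomposition certifies tw(G) ≤ 2. For the lower bound, the 3 vertices {a, b, e} are pairwise adjacent, and any tree decomposition puts a clique entirely inside one bag — forcing width ≥ 2. Therefore the treewidth is 2.

Treewidth 2.
Bags: B1 = {d, e, i}  B2 = {e, h, i}  B3 = {d, g, i}  B4 = {f, g, i}  B5 = {c, g, i}  B6 = {b, e, i}  B7 = {a, b, e}
Tree: B1–B2, B1–B3, B3–B4, B4–B5, B2–B6, B6–B7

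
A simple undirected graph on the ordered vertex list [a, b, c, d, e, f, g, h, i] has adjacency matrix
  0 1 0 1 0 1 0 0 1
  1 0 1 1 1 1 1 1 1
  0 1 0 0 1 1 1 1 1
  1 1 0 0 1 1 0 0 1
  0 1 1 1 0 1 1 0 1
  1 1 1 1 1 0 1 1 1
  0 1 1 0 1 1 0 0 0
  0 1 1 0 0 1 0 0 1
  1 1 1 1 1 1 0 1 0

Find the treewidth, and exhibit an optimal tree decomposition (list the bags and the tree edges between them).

Treewidth 4.
One optimal decomposition is:
Bags: B1 = {b, c, e, f, i}  B2 = {b, d, e, f, i}  B3 = {a, b, d, f, i}  B4 = {b, c, e, f, g}  B5 = {b, c, f, h, i}
Tree: B1–B2, B2–B3, B1–B4, B1–B5

Each bag holds 5 vertices, so the decomposition has width 4, which upper-bounds the treewidth. On the other hand G contains the 5-clique {b, c, e, f, g}. A clique must lie in a single bag of any decomposition, so no decomposition can have width below 4. Combining the bounds, tw(G) = 4.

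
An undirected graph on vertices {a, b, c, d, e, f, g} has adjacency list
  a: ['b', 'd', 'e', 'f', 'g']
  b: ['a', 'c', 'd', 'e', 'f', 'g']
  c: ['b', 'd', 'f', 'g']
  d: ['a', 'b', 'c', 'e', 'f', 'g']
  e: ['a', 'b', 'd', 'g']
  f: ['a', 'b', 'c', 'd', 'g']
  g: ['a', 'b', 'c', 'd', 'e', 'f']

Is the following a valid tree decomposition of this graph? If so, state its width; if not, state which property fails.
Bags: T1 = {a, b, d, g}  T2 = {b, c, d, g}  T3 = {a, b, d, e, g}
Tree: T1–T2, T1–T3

A tree decomposition must satisfy three properties: every vertex lies in some bag; for every edge, both endpoints lie together in some bag; and for every vertex, the bags containing it form a connected subtree. Here vertex f appears in no bag, so the decomposition is invalid.

No — vertex f appears in no bag.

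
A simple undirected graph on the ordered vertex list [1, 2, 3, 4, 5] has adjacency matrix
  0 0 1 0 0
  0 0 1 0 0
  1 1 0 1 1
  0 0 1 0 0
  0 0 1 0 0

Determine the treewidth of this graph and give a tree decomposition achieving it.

Treewidth 1.
One such decomposition:
Bags: B1 = {3, 5}  B2 = {2, 3}  B3 = {1, 3}  B4 = {3, 4}
Tree: B1–B2, B1–B3, B2–B4

The largest bag has 2 vertices, giving width 1; this decomposition certifies tw(G) ≤ 1. G has an edge, so its treewidth is at least 1. The upper and lower bounds meet at 1, so that is the treewidth.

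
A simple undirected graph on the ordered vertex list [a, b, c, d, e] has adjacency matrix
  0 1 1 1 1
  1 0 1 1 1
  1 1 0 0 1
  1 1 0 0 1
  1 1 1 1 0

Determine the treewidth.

A width-3 tree decomposition is:
Bags: B1 = {a, b, c, e}  B2 = {a, b, d, e}
Tree: B1–B2
Every bag has size at most 4, so the width is 4 − 1 = 3 and tw(G) ≤ 3. Conversely, {a, b, d, e} is a clique of size 4, and the vertices of any clique must share a bag in every tree decomposition; so some bag has ≥ 4 vertices and tw(G) ≥ 3. Therefore the treewidth is 3.

3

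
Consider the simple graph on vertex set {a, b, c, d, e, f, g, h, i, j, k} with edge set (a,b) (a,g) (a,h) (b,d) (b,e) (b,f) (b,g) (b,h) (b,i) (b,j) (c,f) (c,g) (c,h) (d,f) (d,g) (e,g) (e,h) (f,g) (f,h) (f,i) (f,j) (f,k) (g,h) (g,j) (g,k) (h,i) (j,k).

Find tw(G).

3

A width-3 tree decomposition is:
Bags: B1 = {b, f, g, h}  B2 = {b, f, h, i}  B3 = {b, f, g, j}  B4 = {f, g, j, k}  B5 = {b, d, f, g}  B6 = {b, e, g, h}  B7 = {a, b, g, h}  B8 = {c, f, g, h}
Tree: B1–B2, B1–B3, B3–B4, B3–B5, B1–B6, B1–B7, B1–B8
Every bag has size at most 4, so the width is 4 − 1 = 3 and tw(G) ≤ 3. Conversely, {a, b, g, h} is a clique of size 4, and the vertices of any clique must share a bag in every tree decomposition; so some bag has ≥ 4 vertices and tw(G) ≥ 3. The upper and lower bounds meet at 3, so that is the treewidth.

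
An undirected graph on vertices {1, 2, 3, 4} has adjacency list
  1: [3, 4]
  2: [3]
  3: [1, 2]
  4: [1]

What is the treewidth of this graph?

A width-1 tree decomposition is:
Bags: B1 = {2, 3}  B2 = {1, 3}  B3 = {1, 4}
Tree: B1–B2, B2–B3
Every bag has size at most 2, so the width is 2 − 1 = 1 and tw(G) ≤ 1. Since G has at least one edge (e.g. 2–3), it is not an edgeless graph, so tw(G) ≥ 1. Combining the bounds, tw(G) = 1.

1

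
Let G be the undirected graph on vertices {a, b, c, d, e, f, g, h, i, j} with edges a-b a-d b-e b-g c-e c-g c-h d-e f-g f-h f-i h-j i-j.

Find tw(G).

2

A width-2 tree decomposition is:
Bags: B1 = {h, i, j}  B2 = {f, h, i}  B3 = {c, f, h}  B4 = {c, f, g}  B5 = {c, e, g}  B6 = {b, e, g}  B7 = {b, d, e}  B8 = {a, b, d}
Tree: B1–B2, B2–B3, B3–B4, B4–B5, B5–B6, B6–B7, B7–B8
Every bag has size at most 3, so the width is 3 − 1 = 2 and tw(G) ≤ 2. Since j–i–f–h–j is a cycle in G, G is not acyclic. Forests are exactly the graphs of treewidth ≤ 1, so tw(G) ≥ 2. The upper and lower bounds meet at 2, so that is the treewidth.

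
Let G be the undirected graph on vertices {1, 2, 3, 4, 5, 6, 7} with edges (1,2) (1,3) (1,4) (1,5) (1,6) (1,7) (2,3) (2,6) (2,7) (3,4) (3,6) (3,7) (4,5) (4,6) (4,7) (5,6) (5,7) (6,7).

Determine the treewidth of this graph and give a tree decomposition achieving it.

Treewidth 4.
One optimal decomposition is:
Bags: B1 = {1, 3, 4, 6, 7}  B2 = {1, 2, 3, 6, 7}  B3 = {1, 4, 5, 6, 7}
Tree: B1–B2, B1–B3

The largest bag has 5 vertices, giving width 4; this decomposition certifies tw(G) ≤ 4. On the other hand G contains the 5-clique {1, 2, 3, 6, 7}. A clique must lie in a single bag of any decomposition, so no decomposition can have width below 4. Hence tw(G) = 4 exactly.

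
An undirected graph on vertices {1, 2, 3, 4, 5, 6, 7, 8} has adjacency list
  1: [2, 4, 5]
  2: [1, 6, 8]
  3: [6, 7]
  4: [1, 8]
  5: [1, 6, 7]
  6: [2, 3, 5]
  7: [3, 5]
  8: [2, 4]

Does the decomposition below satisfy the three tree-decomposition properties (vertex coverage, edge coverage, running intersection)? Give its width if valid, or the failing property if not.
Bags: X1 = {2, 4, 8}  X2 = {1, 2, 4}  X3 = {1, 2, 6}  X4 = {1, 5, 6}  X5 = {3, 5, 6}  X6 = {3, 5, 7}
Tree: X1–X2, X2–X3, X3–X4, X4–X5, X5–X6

Checking the three conditions: (i) the bags cover all of {1, 2, 3, 4, 5, 6, 7, 8}; (ii) for each edge, some bag contains both endpoints; (iii) the bags containing any fixed vertex form a subtree. All hold, so the decomposition is valid with width 3 − 1 = 2.

Yes; width 2.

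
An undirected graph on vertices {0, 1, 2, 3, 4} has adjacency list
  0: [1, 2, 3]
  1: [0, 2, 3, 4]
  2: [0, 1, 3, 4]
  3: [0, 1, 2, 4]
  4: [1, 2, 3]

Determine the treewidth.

A width-3 tree decomposition is:
Bags: B1 = {1, 2, 3, 4}  B2 = {0, 1, 2, 3}
Tree: B1–B2
Every bag has size at most 4, so the width is 4 − 1 = 3 and tw(G) ≤ 3. On the other hand G contains the 4-clique {0, 1, 2, 3}. A clique must lie in a single bag of any decomposition, so no decomposition can have width below 3. Combining the bounds, tw(G) = 3.

3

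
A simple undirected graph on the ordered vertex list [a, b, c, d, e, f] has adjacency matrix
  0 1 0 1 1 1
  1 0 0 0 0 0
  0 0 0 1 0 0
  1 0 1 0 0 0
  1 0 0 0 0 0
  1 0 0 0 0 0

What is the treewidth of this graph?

1

A width-1 tree decomposition is:
Bags: B1 = {c, d}  B2 = {a, d}  B3 = {a, b}  B4 = {a, f}  B5 = {a, e}
Tree: B1–B2, B2–B3, B3–B4, B4–B5
The largest bag has 2 vertices, giving width 1; this decomposition certifies tw(G) ≤ 1. G has an edge, so its treewidth is at least 1. Therefore the treewidth is 1.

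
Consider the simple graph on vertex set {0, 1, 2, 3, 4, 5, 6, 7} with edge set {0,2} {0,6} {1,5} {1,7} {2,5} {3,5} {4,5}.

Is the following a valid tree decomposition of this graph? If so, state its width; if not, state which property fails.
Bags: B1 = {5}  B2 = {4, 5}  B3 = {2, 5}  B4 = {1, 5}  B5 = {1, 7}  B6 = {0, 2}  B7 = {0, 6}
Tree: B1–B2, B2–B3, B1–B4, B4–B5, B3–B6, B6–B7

No — vertex 3 appears in no bag.

A tree decomposition must satisfy three properties: every vertex lies in some bag; for every edge, both endpoints lie together in some bag; and for every vertex, the bags containing it form a connected subtree. Here vertex 3 appears in no bag, so the decomposition is invalid.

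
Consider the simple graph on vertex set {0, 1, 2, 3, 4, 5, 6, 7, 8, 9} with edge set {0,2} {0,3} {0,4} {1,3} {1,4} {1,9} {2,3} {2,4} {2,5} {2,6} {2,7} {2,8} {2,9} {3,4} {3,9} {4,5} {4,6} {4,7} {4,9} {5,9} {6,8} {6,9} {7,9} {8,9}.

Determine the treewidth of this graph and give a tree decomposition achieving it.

The largest bag has 4 vertices, giving width 3; this decomposition certifies tw(G) ≤ 3. Conversely, {1, 3, 4, 9} is a clique of size 4, and the vertices of any clique must share a bag in every tree decomposition; so some bag has ≥ 4 vertices and tw(G) ≥ 3. Hence tw(G) = 3 exactly.

Treewidth 3.
One optimal decomposition is:
Bags: B1 = {2, 4, 5, 9}  B2 = {2, 4, 6, 9}  B3 = {2, 4, 7, 9}  B4 = {2, 3, 4, 9}  B5 = {0, 2, 3, 4}  B6 = {1, 3, 4, 9}  B7 = {2, 6, 8, 9}
Tree: B1–B2, B2–B3, B1–B4, B4–B5, B4–B6, B2–B7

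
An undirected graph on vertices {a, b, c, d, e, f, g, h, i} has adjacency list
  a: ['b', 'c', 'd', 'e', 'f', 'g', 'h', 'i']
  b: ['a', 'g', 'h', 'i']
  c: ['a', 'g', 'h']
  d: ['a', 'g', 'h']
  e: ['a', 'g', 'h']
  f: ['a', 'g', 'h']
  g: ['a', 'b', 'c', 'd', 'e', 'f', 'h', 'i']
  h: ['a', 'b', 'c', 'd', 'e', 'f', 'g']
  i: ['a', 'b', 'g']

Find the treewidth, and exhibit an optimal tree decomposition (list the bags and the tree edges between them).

The largest bag has 4 vertices, giving width 3; this decomposition certifies tw(G) ≤ 3. On the other hand G contains the 4-clique {a, d, g, h}. A clique must lie in a single bag of any decomposition, so no decomposition can have width below 3. Combining the bounds, tw(G) = 3.

Treewidth 3.
Bags: B1 = {a, d, g, h}  B2 = {a, c, g, h}  B3 = {a, b, g, h}  B4 = {a, f, g, h}  B5 = {a, e, g, h}  B6 = {a, b, g, i}
Tree: B1–B2, B1–B3, B2–B4, B1–B5, B3–B6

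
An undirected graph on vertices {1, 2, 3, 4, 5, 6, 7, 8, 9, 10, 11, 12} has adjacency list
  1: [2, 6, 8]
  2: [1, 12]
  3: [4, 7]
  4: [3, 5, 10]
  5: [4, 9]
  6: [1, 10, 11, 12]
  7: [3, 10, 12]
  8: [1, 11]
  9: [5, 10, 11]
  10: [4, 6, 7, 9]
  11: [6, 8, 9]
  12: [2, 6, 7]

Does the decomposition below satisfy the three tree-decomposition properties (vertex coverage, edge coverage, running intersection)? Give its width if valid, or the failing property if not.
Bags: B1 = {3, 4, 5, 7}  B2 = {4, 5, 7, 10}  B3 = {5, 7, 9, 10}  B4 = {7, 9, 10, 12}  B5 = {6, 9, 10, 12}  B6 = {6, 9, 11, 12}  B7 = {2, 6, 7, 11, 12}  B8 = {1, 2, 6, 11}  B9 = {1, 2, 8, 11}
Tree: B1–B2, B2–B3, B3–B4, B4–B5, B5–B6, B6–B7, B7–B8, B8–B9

A tree decomposition must satisfy three properties: every vertex lies in some bag; for every edge, both endpoints lie together in some bag; and for every vertex, the bags containing it form a connected subtree. Here bags containing vertex 7 are not connected in the tree, so the decomposition is invalid.

No — bags containing vertex 7 are not connected in the tree.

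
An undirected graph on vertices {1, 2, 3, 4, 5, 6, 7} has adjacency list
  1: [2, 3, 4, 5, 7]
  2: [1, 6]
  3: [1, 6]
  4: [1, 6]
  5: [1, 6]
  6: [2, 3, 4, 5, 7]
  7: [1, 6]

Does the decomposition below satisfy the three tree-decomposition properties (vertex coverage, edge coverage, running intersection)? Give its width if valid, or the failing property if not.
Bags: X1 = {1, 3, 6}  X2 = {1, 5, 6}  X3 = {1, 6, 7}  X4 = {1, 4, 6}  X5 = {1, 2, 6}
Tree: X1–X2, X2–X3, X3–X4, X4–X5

Checking the three conditions: (i) the bags cover all of {1, 2, 3, 4, 5, 6, 7}; (ii) for each edge, some bag contains both endpoints; (iii) the bags containing any fixed vertex form a subtree. All hold, so the decomposition is valid with width 3 − 1 = 2.

Yes; width 2.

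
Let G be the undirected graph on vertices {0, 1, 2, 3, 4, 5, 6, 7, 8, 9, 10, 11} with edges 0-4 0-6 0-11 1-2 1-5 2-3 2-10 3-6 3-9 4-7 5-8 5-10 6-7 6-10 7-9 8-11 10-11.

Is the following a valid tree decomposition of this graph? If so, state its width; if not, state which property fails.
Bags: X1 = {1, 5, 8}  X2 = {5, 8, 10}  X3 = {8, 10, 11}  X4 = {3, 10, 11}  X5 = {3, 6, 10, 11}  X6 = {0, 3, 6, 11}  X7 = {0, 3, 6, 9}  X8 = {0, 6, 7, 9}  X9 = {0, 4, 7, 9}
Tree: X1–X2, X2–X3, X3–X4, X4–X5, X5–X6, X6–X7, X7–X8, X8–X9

A tree decomposition must satisfy three properties: every vertex lies in some bag; for every edge, both endpoints lie together in some bag; and for every vertex, the bags containing it form a connected subtree. Here vertex 2 appears in no bag, so the decomposition is invalid.

No — vertex 2 appears in no bag.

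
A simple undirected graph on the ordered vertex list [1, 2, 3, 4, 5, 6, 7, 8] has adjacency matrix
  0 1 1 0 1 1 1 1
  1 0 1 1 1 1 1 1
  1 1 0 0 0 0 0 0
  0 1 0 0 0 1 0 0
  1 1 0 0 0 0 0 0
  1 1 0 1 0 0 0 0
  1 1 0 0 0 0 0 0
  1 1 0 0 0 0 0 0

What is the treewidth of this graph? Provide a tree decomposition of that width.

Treewidth 2.
Bags: B1 = {1, 2, 3}  B2 = {1, 2, 8}  B3 = {1, 2, 7}  B4 = {1, 2, 6}  B5 = {2, 4, 6}  B6 = {1, 2, 5}
Tree: B1–B2, B1–B3, B2–B4, B4–B5, B1–B6

The largest bag has 3 vertices, giving width 2; this decomposition certifies tw(G) ≤ 2. On the other hand G contains the 3-clique {1, 2, 3}. A clique must lie in a single bag of any decomposition, so no decomposition can have width below 2. Therefore the treewidth is 2.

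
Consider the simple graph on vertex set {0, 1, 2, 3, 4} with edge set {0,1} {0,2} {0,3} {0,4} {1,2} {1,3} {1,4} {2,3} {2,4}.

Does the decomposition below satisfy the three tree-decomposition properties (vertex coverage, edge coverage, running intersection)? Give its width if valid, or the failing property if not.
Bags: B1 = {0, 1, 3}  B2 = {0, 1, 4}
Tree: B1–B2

A tree decomposition must satisfy three properties: every vertex lies in some bag; for every edge, both endpoints lie together in some bag; and for every vertex, the bags containing it form a connected subtree. Here vertex 2 appears in no bag, so the decomposition is invalid.

No — vertex 2 appears in no bag.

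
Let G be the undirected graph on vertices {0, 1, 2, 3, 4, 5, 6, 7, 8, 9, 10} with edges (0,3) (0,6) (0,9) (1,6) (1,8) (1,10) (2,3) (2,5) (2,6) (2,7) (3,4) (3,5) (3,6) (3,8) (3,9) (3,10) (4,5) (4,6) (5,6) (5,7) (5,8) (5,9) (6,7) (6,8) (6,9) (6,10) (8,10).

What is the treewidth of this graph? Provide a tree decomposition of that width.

The largest bag has 4 vertices, giving width 3; this decomposition certifies tw(G) ≤ 3. On the other hand G contains the 4-clique {1, 6, 8, 10}. A clique must lie in a single bag of any decomposition, so no decomposition can have width below 3. The upper and lower bounds meet at 3, so that is the treewidth.

Treewidth 3.
One optimal decomposition is:
Bags: B1 = {2, 5, 6, 7}  B2 = {2, 3, 5, 6}  B3 = {3, 5, 6, 8}  B4 = {3, 5, 6, 9}  B5 = {3, 4, 5, 6}  B6 = {3, 6, 8, 10}  B7 = {0, 3, 6, 9}  B8 = {1, 6, 8, 10}
Tree: B1–B2, B2–B3, B3–B4, B3–B5, B3–B6, B4–B7, B6–B8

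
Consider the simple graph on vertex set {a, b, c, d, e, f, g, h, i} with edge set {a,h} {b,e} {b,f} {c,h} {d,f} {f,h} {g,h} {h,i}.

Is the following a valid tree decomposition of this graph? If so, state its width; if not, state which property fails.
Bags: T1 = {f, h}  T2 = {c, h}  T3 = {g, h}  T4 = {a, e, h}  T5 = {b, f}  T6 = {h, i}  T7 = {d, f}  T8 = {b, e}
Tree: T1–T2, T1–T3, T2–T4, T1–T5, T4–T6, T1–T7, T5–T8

A tree decomposition must satisfy three properties: every vertex lies in some bag; for every edge, both endpoints lie together in some bag; and for every vertex, the bags containing it form a connected subtree. Here bags containing vertex e are not connected in the tree, so the decomposition is invalid.

No — bags containing vertex e are not connected in the tree.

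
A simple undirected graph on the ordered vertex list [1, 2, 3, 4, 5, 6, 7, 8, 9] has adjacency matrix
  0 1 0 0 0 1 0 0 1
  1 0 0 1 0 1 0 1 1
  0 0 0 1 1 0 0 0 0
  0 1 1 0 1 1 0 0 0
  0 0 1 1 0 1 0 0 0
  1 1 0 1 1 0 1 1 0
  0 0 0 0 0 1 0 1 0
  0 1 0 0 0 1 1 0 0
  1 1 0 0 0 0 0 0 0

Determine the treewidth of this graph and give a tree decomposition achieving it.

Treewidth 2.
One optimal decomposition is:
Bags: B1 = {1, 2, 6}  B2 = {2, 4, 6}  B3 = {2, 6, 8}  B4 = {6, 7, 8}  B5 = {4, 5, 6}  B6 = {1, 2, 9}  B7 = {3, 4, 5}
Tree: B1–B2, B2–B3, B3–B4, B2–B5, B1–B6, B5–B7

Every bag has size at most 3, so the width is 3 − 1 = 2 and tw(G) ≤ 2. On the other hand G contains the 3-clique {1, 2, 9}. A clique must lie in a single bag of any decomposition, so no decomposition can have width below 2. Combining the bounds, tw(G) = 2.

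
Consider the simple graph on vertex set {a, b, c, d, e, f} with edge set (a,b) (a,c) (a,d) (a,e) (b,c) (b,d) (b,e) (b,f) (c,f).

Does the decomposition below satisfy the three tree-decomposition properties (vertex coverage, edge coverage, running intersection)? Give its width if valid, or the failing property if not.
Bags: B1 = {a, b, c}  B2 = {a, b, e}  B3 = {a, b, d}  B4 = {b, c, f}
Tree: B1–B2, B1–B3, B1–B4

Every vertex of G appears in some bag (union = {a, b, c, d, e, f}); every edge is covered by a bag; and for each vertex v the set of bags containing v is connected in the bag tree. The decomposition is therefore valid. The largest bag has 3 vertices, so the width is 2.

Yes; width 2.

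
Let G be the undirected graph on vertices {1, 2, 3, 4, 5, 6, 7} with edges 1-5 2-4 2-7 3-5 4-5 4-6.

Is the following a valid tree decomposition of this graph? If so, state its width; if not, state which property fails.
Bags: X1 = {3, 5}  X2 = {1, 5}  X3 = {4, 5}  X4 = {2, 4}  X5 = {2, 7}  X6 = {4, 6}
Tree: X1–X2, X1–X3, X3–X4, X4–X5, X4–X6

Yes; width 1.

Every vertex of G appears in some bag (union = {1, 2, 3, 4, 5, 6, 7}); every edge is covered by a bag; and for each vertex v the set of bags containing v is connected in the bag tree. The decomposition is therefore valid. The largest bag has 2 vertices, so the width is 1.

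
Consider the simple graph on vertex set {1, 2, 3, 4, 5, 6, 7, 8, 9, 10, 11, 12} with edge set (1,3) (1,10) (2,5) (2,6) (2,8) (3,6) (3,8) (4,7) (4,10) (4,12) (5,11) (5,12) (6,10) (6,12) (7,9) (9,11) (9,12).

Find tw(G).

3

A width-3 tree decomposition is:
Bags: B1 = {5, 7, 9, 11}  B2 = {5, 7, 9, 12}  B3 = {4, 5, 7, 12}  B4 = {2, 4, 5, 12}  B5 = {2, 4, 6, 12}  B6 = {2, 4, 6, 10}  B7 = {2, 6, 8, 10}  B8 = {3, 6, 8, 10}  B9 = {1, 3, 8, 10}
Tree: B1–B2, B2–B3, B3–B4, B4–B5, B5–B6, B6–B7, B7–B8, B8–B9
Every bag has size at most 4, so the width is 4 − 1 = 3 and tw(G) ≤ 3. For the lower bound: the 4 vertex sets {7,9,11}, {5}, {12}, {2,4,6,10} are disjoint, each induces a connected subgraph, and every pair is joined by at least one edge of G. Contracting each set to a single vertex therefore yields K_{4} as a minor, and since treewidth is minor-monotone, tw(G) ≥ tw(K_{4}) = 3. Combining the bounds, tw(G) = 3.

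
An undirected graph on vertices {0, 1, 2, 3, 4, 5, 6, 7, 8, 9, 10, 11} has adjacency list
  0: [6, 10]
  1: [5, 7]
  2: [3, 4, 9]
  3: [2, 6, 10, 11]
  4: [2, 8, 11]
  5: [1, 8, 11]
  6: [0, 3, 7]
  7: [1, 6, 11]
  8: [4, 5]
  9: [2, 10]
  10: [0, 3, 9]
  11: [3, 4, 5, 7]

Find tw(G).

3

A width-3 tree decomposition is:
Bags: B1 = {1, 5, 7, 8}  B2 = {5, 7, 8, 11}  B3 = {4, 7, 8, 11}  B4 = {4, 6, 7, 11}  B5 = {3, 4, 6, 11}  B6 = {2, 3, 4, 6}  B7 = {0, 2, 3, 6}  B8 = {0, 2, 3, 10}  B9 = {0, 2, 9, 10}
Tree: B1–B2, B2–B3, B3–B4, B4–B5, B5–B6, B6–B7, B7–B8, B8–B9
The largest bag has 4 vertices, giving width 3; this decomposition certifies tw(G) ≤ 3. For the lower bound: the 4 vertex sets {1,5,8}, {7}, {11}, {2,3,4,6} are disjoint, each induces a connected subgraph, and every pair is joined by at least one edge of G. Contracting each set to a single vertex therefore yields K_{4} as a minor, and since treewidth is minor-monotone, tw(G) ≥ tw(K_{4}) = 3. Combining the bounds, tw(G) = 3.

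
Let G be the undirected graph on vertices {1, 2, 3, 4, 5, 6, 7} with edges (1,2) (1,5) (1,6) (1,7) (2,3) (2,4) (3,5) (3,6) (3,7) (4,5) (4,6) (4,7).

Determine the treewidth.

3

A width-3 tree decomposition is:
Bags: B1 = {1, 3, 4, 7}  B2 = {1, 3, 4, 6}  B3 = {1, 3, 4, 5}  B4 = {1, 2, 3, 4}
Tree: B1–B2, B2–B3, B3–B4
Each bag holds 4 vertices, so the decomposition has width 3, which upper-bounds the treewidth. For the lower bound: the 4 vertex sets {3,7}, {4,6}, {1}, {5} are disjoint, each induces a connected subgraph, and every pair is joined by at least one edge of G. Contracting each set to a single vertex therefore yields K_{4} as a minor, and since treewidth is minor-monotone, tw(G) ≥ tw(K_{4}) = 3. Combining the bounds, tw(G) = 3.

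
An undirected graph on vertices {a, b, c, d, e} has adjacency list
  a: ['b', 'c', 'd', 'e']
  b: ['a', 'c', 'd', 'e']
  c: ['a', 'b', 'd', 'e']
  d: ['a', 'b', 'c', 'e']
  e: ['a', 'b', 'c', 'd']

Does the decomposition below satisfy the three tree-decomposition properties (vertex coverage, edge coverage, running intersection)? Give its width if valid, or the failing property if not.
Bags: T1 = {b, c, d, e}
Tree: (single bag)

A tree decomposition must satisfy three properties: every vertex lies in some bag; for every edge, both endpoints lie together in some bag; and for every vertex, the bags containing it form a connected subtree. Here vertex a appears in no bag, so the decomposition is invalid.

No — vertex a appears in no bag.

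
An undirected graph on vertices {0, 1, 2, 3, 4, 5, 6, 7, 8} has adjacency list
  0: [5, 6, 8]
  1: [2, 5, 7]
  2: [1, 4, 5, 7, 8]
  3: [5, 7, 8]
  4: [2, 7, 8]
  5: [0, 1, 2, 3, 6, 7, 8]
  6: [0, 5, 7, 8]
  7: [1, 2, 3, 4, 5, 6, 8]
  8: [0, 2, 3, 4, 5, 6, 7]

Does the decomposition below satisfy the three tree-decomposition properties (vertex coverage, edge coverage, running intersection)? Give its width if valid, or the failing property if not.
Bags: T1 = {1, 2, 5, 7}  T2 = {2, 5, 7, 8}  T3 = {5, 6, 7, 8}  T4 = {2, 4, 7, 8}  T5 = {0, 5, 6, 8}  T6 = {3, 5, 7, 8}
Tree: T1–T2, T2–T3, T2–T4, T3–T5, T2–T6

Yes; width 3.

Vertex coverage: the bags together contain {0, 1, 2, 3, 4, 5, 6, 7, 8}, the full vertex set. Edge coverage: each edge of G has both endpoints in at least one bag. Running intersection: for every vertex, the bags containing it form a connected subtree. All three properties hold, so this is a valid tree decomposition of width max|bag| − 1 = 3, and hence tw(G) ≤ 3.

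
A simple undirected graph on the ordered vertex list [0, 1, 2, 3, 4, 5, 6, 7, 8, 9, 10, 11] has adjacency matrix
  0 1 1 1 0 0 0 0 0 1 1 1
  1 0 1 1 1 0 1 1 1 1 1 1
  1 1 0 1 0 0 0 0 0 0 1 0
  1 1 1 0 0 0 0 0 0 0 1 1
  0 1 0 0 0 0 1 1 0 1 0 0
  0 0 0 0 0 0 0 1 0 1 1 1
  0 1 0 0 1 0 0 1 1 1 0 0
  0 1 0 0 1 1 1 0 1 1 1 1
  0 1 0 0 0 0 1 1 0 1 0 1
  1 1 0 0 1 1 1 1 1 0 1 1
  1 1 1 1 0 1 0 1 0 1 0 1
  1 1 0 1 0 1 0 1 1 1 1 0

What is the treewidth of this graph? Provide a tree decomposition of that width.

The largest bag has 5 vertices, giving width 4; this decomposition certifies tw(G) ≤ 4. Conversely, {0, 1, 9, 10, 11} is a clique of size 5, and the vertices of any clique must share a bag in every tree decomposition; so some bag has ≥ 5 vertices and tw(G) ≥ 4. Combining the bounds, tw(G) = 4.

Treewidth 4.
One such decomposition:
Bags: B1 = {1, 7, 9, 10, 11}  B2 = {0, 1, 9, 10, 11}  B3 = {0, 1, 3, 10, 11}  B4 = {1, 7, 8, 9, 11}  B5 = {5, 7, 9, 10, 11}  B6 = {0, 1, 2, 3, 10}  B7 = {1, 6, 7, 8, 9}  B8 = {1, 4, 6, 7, 9}
Tree: B1–B2, B2–B3, B1–B4, B1–B5, B3–B6, B4–B7, B7–B8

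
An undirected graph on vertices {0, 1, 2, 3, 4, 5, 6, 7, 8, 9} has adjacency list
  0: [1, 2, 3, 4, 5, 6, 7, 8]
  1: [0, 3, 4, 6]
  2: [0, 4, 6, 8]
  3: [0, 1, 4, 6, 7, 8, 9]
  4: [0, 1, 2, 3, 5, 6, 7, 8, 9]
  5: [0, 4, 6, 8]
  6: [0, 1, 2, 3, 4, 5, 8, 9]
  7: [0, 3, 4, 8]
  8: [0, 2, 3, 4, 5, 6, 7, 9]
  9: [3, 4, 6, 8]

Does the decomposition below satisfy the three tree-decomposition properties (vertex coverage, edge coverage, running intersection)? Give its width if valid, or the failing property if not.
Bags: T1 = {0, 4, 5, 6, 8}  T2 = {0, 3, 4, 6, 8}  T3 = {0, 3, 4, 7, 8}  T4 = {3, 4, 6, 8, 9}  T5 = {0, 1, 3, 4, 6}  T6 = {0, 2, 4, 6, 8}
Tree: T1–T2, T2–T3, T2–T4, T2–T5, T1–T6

Every vertex of G appears in some bag (union = {0, 1, 2, 3, 4, 5, 6, 7, 8, 9}); every edge is covered by a bag; and for each vertex v the set of bags containing v is connected in the bag tree. The decomposition is therefore valid. The largest bag has 5 vertices, so the width is 4.

Yes; width 4.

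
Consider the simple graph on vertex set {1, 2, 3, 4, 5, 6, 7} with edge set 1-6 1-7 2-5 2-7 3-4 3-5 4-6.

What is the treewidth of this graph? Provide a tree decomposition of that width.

Every bag has size at most 3, so the width is 3 − 1 = 2 and tw(G) ≤ 2. The edges 4–6–1–7–2–5–3–4 form a cycle, so G is not a tree and its treewidth is at least 2. Therefore the treewidth is 2.

Treewidth 2.
Bags: B1 = {1, 4, 6}  B2 = {1, 4, 7}  B3 = {2, 4, 7}  B4 = {2, 4, 5}  B5 = {3, 4, 5}
Tree: B1–B2, B2–B3, B3–B4, B4–B5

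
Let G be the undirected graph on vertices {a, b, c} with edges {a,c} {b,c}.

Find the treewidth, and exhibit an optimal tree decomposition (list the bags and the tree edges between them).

Treewidth 1.
One optimal decomposition is:
Bags: B1 = {a, c}  B2 = {b, c}
Tree: B1–B2

The largest bag has 2 vertices, giving width 1; this decomposition certifies tw(G) ≤ 1. G has an edge, so its treewidth is at least 1. Therefore the treewidth is 1.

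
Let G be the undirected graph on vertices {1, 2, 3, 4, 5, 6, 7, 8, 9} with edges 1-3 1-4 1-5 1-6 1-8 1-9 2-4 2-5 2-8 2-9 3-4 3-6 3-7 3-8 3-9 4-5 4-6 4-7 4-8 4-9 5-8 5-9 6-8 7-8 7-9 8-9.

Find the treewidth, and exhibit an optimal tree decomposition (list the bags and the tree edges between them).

The largest bag has 5 vertices, giving width 4; this decomposition certifies tw(G) ≤ 4. For the lower bound, the 5 vertices {1, 3, 4, 8, 9} are pairwise adjacent, and any tree decomposition puts a clique entirely inside one bag — forcing width ≥ 4. Combining the bounds, tw(G) = 4.

Treewidth 4.
Bags: B1 = {1, 3, 4, 8, 9}  B2 = {1, 4, 5, 8, 9}  B3 = {3, 4, 7, 8, 9}  B4 = {2, 4, 5, 8, 9}  B5 = {1, 3, 4, 6, 8}
Tree: B1–B2, B1–B3, B2–B4, B1–B5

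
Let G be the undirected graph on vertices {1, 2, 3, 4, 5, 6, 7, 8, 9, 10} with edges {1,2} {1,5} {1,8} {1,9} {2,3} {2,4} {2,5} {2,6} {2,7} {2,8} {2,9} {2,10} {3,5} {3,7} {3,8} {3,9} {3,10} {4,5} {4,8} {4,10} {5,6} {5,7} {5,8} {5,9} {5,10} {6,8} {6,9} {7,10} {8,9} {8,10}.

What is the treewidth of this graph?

4

A width-4 tree decomposition is:
Bags: B1 = {2, 3, 5, 8, 10}  B2 = {2, 3, 5, 8, 9}  B3 = {2, 5, 6, 8, 9}  B4 = {2, 3, 5, 7, 10}  B5 = {2, 4, 5, 8, 10}  B6 = {1, 2, 5, 8, 9}
Tree: B1–B2, B2–B3, B1–B4, B1–B5, B2–B6
Each bag holds 5 vertices, so the decomposition has width 4, which upper-bounds the treewidth. For the lower bound, the 5 vertices {1, 2, 5, 8, 9} are pairwise adjacent, and any tree decomposition puts a clique entirely inside one bag — forcing width ≥ 4. Hence tw(G) = 4 exactly.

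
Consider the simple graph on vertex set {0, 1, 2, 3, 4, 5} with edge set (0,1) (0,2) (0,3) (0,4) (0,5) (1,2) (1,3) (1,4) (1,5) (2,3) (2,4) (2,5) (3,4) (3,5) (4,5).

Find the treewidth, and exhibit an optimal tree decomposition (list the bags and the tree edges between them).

With just one bag of size 6, the width is 6 − 1 = 5, so tw(G) ≤ 5. Conversely, {0, 1, 2, 3, 4, 5} is a clique of size 6, and the vertices of any clique must share a bag in every tree decomposition; so some bag has ≥ 6 vertices and tw(G) ≥ 5. Combining the bounds, tw(G) = 5.

Treewidth 5.
Bags: B1 = {0, 1, 2, 3, 4, 5}
Tree: (single bag)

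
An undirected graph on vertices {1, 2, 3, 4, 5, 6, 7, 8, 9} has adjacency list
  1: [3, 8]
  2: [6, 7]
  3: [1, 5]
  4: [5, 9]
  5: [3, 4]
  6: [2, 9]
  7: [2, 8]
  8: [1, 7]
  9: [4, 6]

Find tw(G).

2

A width-2 tree decomposition is:
Bags: B1 = {2, 7, 8}  B2 = {2, 6, 8}  B3 = {6, 8, 9}  B4 = {4, 8, 9}  B5 = {4, 5, 8}  B6 = {3, 5, 8}  B7 = {1, 3, 8}
Tree: B1–B2, B2–B3, B3–B4, B4–B5, B5–B6, B6–B7
The largest bag has 3 vertices, giving width 2; this decomposition certifies tw(G) ≤ 2. For the lower bound, G contains the cycle 8–7–2–6–9–4–5–3–1–8, so G is not a forest; only forests have treewidth ≤ 1, hence tw(G) ≥ 2. Therefore the treewidth is 2.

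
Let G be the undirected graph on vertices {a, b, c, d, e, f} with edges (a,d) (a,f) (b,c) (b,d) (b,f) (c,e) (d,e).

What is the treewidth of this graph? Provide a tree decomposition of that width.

Every bag has size at most 3, so the width is 3 − 1 = 2 and tw(G) ≤ 2. The edges e–c–b–d–e form a cycle, so G is not a tree and its treewidth is at least 2. The upper and lower bounds meet at 2, so that is the treewidth.

Treewidth 2.
One optimal decomposition is:
Bags: B1 = {c, d, e}  B2 = {b, c, d}  B3 = {a, b, d}  B4 = {a, b, f}
Tree: B1–B2, B2–B3, B3–B4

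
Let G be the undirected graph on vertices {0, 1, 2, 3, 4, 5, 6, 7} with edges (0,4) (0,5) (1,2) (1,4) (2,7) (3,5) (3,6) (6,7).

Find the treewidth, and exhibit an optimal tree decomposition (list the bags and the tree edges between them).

Treewidth 2.
One such decomposition:
Bags: B1 = {0, 3, 5}  B2 = {0, 3, 6}  B3 = {0, 6, 7}  B4 = {0, 2, 7}  B5 = {0, 1, 2}  B6 = {0, 1, 4}
Tree: B1–B2, B2–B3, B3–B4, B4–B5, B5–B6

Every bag has size at most 3, so the width is 3 − 1 = 2 and tw(G) ≤ 2. Since 0–5–3–6–7–2–1–4–0 is a cycle in G, G is not acyclic. Forests are exactly the graphs of treewidth ≤ 1, so tw(G) ≥ 2. The upper and lower bounds meet at 2, so that is the treewidth.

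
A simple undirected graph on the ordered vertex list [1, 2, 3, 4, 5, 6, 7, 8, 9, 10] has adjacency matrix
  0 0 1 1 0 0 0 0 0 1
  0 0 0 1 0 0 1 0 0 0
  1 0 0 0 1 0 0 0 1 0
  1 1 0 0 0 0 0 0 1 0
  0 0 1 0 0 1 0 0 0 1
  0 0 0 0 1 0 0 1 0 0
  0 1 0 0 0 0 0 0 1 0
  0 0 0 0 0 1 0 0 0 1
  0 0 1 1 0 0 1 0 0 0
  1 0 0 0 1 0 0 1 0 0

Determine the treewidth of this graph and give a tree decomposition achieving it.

Treewidth 2.
Bags: B1 = {2, 4, 7}  B2 = {4, 7, 9}  B3 = {1, 4, 9}  B4 = {1, 3, 9}  B5 = {1, 3, 10}  B6 = {3, 5, 10}  B7 = {5, 8, 10}  B8 = {5, 6, 8}
Tree: B1–B2, B2–B3, B3–B4, B4–B5, B5–B6, B6–B7, B7–B8

Each bag holds 3 vertices, so the decomposition has width 2, which upper-bounds the treewidth. The edges 2–7–9–4–2 form a cycle, so G is not a tree and its treewidth is at least 2. Combining the bounds, tw(G) = 2.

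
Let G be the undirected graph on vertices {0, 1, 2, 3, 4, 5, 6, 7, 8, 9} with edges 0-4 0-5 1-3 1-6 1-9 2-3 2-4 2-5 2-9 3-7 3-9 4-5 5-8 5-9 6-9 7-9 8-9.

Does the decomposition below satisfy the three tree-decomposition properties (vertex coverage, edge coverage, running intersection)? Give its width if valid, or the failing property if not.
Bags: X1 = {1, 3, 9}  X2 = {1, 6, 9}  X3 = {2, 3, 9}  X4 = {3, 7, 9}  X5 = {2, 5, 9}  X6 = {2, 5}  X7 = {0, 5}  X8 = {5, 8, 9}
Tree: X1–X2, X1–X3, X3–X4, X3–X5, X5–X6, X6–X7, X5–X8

A tree decomposition must satisfy three properties: every vertex lies in some bag; for every edge, both endpoints lie together in some bag; and for every vertex, the bags containing it form a connected subtree. Here vertex 4 appears in no bag, so the decomposition is invalid.

No — vertex 4 appears in no bag.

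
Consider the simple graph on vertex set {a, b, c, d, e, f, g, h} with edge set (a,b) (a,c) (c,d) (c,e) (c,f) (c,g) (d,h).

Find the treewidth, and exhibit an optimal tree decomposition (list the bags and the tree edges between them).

Treewidth 1.
One such decomposition:
Bags: B1 = {c, g}  B2 = {c, d}  B3 = {a, c}  B4 = {c, f}  B5 = {a, b}  B6 = {c, e}  B7 = {d, h}
Tree: B1–B2, B2–B3, B2–B4, B3–B5, B2–B6, B2–B7

The largest bag has 2 vertices, giving width 1; this decomposition certifies tw(G) ≤ 1. Since G has at least one edge (e.g. c–g), it is not an edgeless graph, so tw(G) ≥ 1. The upper and lower bounds meet at 1, so that is the treewidth.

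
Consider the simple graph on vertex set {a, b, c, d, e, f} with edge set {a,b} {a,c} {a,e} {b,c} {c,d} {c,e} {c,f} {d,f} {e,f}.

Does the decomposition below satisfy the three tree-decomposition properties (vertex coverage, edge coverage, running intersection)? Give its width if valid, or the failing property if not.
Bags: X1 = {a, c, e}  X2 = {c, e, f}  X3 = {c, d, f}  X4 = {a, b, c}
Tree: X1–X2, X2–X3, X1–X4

Yes; width 2.

Checking the three conditions: (i) the bags cover all of {a, b, c, d, e, f}; (ii) for each edge, some bag contains both endpoints; (iii) the bags containing any fixed vertex form a subtree. All hold, so the decomposition is valid with width 3 − 1 = 2.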